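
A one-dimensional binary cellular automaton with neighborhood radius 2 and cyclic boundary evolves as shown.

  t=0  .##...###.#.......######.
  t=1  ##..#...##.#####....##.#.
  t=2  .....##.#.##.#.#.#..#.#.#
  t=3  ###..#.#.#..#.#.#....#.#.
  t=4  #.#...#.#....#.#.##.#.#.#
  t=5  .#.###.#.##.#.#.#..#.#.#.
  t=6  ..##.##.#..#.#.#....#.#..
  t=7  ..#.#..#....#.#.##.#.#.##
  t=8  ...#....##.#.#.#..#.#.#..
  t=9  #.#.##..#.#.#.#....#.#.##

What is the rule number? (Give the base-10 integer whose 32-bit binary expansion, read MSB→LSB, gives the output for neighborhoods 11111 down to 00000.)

3163229509

  #####|#  b31=1 t=0,i=20
  ####.|.  b30=0 t=0,i=22
  ###.#|#  b29=1 t=0,i=8
  ###..|#  b28=1 t=0,i=23
  ##.##|#  b27=1 t=1,i=10
  ##.#.|#  b26=1 t=0,i=9
  ##..#|.  b25=0 t=0,i=24
  ##...|.  b24=0 t=0,i=3
  #.###|#  b23=1 t=1,i=11
  #.##.|.  b22=0 t=1,i=0
  #.#.#|.  b21=0 t=1,i=23
  #.#..|.  b20=0 t=0,i=10
  #..##|#  b19=1 t=0,i=0
  #..#.|.  b18=0 t=1,i=3
  #...#|#  b17=1 t=0,i=4
  #....|#  b16=1 t=0,i=12
  .####|.  b15=0 t=0,i=19
  .###.|.  b14=0 t=0,i=7
  .##.#|.  b13=0 t=1,i=9
  .##..|.  b12=0 t=0,i=2
  .#.##|#  b11=1 t=1,i=24
  .#.#.|#  b10=1 t=2,i=14
  .#..#|.  b9=0 t=2,i=18
  .#...|#  b8=1 t=0,i=11
  ..###|.  b7=0 t=0,i=6
  ..##.|#  b6=1 t=0,i=1
  ..#.#|.  b5=0 t=2,i=20
  ..#..|.  b4=0 t=1,i=4
  ...##|.  b3=0 t=0,i=5
  ...#.|#  b2=1 t=3,i=20
  ....#|.  b1=0 t=0,i=16
  .....|#  b0=1 t=0,i=13
  bits 10111100100010110000110101000101 = 3163229509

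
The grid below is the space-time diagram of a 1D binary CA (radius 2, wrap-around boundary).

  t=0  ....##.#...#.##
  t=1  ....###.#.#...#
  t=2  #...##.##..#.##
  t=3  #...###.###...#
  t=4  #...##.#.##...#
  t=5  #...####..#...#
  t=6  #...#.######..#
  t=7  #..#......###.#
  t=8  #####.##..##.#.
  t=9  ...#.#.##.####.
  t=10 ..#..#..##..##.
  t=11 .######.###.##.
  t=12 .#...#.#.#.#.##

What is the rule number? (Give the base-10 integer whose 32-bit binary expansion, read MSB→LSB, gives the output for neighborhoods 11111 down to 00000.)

1579447253

  ##### -> .   bit 31 = 0  t=6,i=8
  ####. -> #   bit 30 = 1  t=5,i=6
  ###.# -> .   bit 29 = 0  t=1,i=6
  ###.. -> #   bit 28 = 1  t=2,i=0
  ##.## -> #   bit 27 = 1  t=2,i=6
  ##.#. -> #   bit 26 = 1  t=0,i=6
  ##..# -> #   bit 25 = 1  t=2,i=9
  ##... -> .   bit 24 = 0  t=0,i=0
  #.### -> .   bit 23 = 0  t=2,i=13
  #.##. -> .   bit 22 = 0  t=0,i=13
  #.#.# -> #   bit 21 = 1  t=1,i=8
  #.#.. -> .   bit 20 = 0  t=0,i=7
  #..## -> .   bit 19 = 0  t=6,i=13
  #..#. -> #   bit 18 = 1  t=2,i=10
  #...# -> .   bit 17 = 0  t=0,i=9
  #.... -> .   bit 16 = 0  t=0,i=1
  .#### -> .   bit 15 = 0  t=5,i=5
  .###. -> #   bit 14 = 1  t=1,i=5
  .##.# -> #   bit 13 = 1  t=0,i=5
  .##.. -> #   bit 12 = 1  t=0,i=14
  .#.## -> .   bit 11 = 0  t=0,i=12
  .#.#. -> .   bit 10 = 0  t=1,i=9
  .#..# -> #   bit 9 = 1  t=10,i=3
  .#... -> #   bit 8 = 1  t=0,i=8
  ..### -> #   bit 7 = 1  t=1,i=4
  ..##. -> #   bit 6 = 1  t=0,i=4
  ..#.# -> .   bit 5 = 0  t=0,i=11
  ..#.. -> #   bit 4 = 1  t=1,i=14
  ...## -> .   bit 3 = 0  t=0,i=3
  ...#. -> #   bit 2 = 1  t=0,i=10
  ....# -> .   bit 1 = 0  t=0,i=2
  ..... -> #   bit 0 = 1  t=7,i=6
  bits 01011110001001000111001111010101 = 1579447253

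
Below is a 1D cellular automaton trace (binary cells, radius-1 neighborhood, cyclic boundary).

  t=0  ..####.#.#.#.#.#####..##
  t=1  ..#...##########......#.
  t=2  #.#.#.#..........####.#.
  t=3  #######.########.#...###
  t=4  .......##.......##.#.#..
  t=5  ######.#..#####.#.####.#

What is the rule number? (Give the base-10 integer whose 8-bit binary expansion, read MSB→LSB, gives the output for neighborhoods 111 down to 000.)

  ###|.  b7=0 t=0,i=3
  ##.|.  b6=0 t=0,i=5
  #.#|#  b5=1 t=0,i=6
  #..|.  b4=0 t=0,i=0
  .##|#  b3=1 t=0,i=2
  .#.|#  b2=1 t=0,i=7
  ..#|.  b1=0 t=0,i=1
  ...|#  b0=1 t=1,i=0
  bits 00101101 = 45

45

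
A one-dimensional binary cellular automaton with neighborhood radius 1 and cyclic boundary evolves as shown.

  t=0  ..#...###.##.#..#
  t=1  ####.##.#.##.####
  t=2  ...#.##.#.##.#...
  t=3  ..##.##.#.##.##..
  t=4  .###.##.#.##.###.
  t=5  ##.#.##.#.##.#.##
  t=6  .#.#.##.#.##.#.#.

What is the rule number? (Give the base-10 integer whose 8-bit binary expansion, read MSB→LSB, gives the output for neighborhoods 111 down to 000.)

94

  [7] ### => .  t=0,i=7
  [6] ##. => #  t=0,i=8
  [5] #.# => .  t=0,i=9
  [4] #.. => #  t=0,i=0
  [3] .## => #  t=0,i=6
  [2] .#. => #  t=0,i=2
  [1] ..# => #  t=0,i=1
  [0] ... => .  t=0,i=4
  bits 01011110 = 94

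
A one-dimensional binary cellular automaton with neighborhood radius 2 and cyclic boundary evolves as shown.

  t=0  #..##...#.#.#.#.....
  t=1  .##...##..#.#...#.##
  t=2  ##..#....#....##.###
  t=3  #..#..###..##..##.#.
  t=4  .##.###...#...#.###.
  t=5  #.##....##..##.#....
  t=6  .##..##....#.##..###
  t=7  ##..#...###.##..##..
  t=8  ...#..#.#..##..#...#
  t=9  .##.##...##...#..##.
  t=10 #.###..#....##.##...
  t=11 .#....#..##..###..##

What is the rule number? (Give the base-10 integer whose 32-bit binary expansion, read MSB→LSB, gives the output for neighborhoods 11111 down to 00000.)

1282386566

  [31] ##### => .  t=2,i=19
  [30] ####. => #  t=2,i=0
  [29] ###.# => .  t=6,i=19
  [28] ###.. => .  t=2,i=1
  [27] ##.## => #  t=1,i=0
  [26] ##.#. => #  t=3,i=17
  [25] ##..# => .  t=1,i=8
  [24] ##... => .  t=0,i=5
  [23] #.### => .  t=2,i=17
  [22] #.##. => #  t=1,i=1
  [21] #.#.# => #  t=0,i=10
  [20] #.#.. => .  t=0,i=14
  [19] #..## => #  t=0,i=2
  [18] #..#. => #  t=1,i=9
  [17] #...# => #  t=0,i=6
  [16] #.... => #  t=0,i=16
  [15] .#### => #  t=2,i=18
  [14] .###. => .  t=3,i=7
  [13] .##.# => #  t=1,i=19
  [12] .##.. => .  t=0,i=4
  [11] .#.## => #  t=1,i=17
  [10] .#.#. => .  t=0,i=9
  [9] .#..# => #  t=0,i=1
  [8] .#... => .  t=0,i=15
  [7] ..### => #  t=3,i=6
  [6] ..##. => .  t=0,i=3
  [5] ..#.# => .  t=0,i=8
  [4] ..#.. => .  t=0,i=0
  [3] ...## => .  t=1,i=5
  [2] ...#. => #  t=0,i=7
  [1] ....# => #  t=0,i=18
  [0] ..... => .  t=0,i=17
  bits 01001100011011111010101010000110 = 1282386566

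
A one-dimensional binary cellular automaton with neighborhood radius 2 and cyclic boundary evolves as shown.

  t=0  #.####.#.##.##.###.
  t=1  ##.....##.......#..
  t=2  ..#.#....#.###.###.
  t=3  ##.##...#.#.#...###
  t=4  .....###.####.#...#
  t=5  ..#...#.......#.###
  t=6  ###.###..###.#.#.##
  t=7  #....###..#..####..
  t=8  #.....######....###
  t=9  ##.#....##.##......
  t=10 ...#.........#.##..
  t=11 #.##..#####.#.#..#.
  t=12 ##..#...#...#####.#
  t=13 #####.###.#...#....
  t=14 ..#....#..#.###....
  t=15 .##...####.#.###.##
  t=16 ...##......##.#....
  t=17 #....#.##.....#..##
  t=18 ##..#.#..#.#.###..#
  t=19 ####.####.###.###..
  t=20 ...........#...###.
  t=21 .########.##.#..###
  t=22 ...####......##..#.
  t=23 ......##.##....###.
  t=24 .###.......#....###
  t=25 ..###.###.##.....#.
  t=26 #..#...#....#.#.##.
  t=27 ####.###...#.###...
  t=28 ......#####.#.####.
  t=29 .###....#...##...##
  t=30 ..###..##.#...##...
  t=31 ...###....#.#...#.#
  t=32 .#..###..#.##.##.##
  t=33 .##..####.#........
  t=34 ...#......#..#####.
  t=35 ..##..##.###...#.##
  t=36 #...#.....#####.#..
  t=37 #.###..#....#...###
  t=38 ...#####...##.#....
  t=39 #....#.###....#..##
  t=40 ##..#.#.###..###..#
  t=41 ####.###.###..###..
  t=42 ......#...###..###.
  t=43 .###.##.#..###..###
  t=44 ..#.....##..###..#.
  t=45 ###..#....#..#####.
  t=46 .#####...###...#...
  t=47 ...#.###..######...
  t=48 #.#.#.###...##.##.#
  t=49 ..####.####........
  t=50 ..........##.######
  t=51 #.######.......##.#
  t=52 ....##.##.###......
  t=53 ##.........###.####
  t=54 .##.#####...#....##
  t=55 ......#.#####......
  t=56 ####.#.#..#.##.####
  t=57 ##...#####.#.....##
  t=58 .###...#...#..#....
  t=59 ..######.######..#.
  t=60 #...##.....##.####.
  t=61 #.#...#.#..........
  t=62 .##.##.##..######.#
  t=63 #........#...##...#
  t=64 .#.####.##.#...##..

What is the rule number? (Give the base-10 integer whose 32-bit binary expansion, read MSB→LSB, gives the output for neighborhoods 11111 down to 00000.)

  [31] ##### => #  t=3,i=18
  [30] ####. => .  t=0,i=4
  [29] ###.# => .  t=0,i=5
  [28] ###.. => #  t=2,i=17
  [27] ##.## => .  t=0,i=11
  [26] ##.#. => .  t=0,i=6
  [25] ##..# => #  t=5,i=0
  [24] ##... => #  t=1,i=2
  [23] #.### => .  t=0,i=2
  [22] #.##. => .  t=0,i=9
  [21] #.#.# => #  t=0,i=0
  [20] #.#.. => #  t=2,i=4
  [19] #..## => .  t=1,i=18
  [18] #..#. => #  t=5,i=1
  [17] #...# => #  t=2,i=0
  [16] #.... => .  t=1,i=3
  [15] .#### => .  t=0,i=3
  [14] .###. => #  t=0,i=16
  [13] .##.# => .  t=0,i=10
  [12] .##.. => .  t=1,i=1
  [11] .#.## => #  t=0,i=1
  [10] .#.#. => #  t=2,i=3
  [9] .#..# => #  t=1,i=17
  [8] .#... => .  t=2,i=5
  [7] ..### => .  t=3,i=16
  [6] ..##. => .  t=1,i=0
  [5] ..#.# => .  t=2,i=2
  [4] ..#.. => #  t=1,i=16
  [3] ...## => .  t=1,i=6
  [2] ...#. => #  t=1,i=15
  [1] ....# => .  t=1,i=5
  [0] ..... => #  t=1,i=4
  bits 10010011001101100100111000010101 = 2469809685

2469809685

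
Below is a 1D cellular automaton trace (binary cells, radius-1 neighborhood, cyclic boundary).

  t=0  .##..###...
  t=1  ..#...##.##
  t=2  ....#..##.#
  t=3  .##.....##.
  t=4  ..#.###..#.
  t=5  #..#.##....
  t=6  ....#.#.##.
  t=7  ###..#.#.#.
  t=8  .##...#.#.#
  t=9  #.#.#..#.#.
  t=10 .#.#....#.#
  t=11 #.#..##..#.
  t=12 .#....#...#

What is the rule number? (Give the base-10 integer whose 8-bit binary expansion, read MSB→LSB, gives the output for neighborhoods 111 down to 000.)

225

  ###|#  b7=1 t=0,i=6
  ##.|#  b6=1 t=0,i=2
  #.#|#  b5=1 t=1,i=8
  #..|.  b4=0 t=0,i=3
  .##|.  b3=0 t=0,i=1
  .#.|.  b2=0 t=1,i=2
  ..#|.  b1=0 t=0,i=0
  ...|#  b0=1 t=0,i=9
  bits 11100001 = 225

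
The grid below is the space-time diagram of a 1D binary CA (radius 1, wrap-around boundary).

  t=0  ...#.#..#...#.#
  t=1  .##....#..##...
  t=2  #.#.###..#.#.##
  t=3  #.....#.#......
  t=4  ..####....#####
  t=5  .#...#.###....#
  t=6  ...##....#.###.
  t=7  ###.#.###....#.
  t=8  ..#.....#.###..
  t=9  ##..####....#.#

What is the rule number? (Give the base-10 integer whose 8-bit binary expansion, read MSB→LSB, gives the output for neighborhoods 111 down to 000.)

67

  ###|.  b7=0 t=2,i=5
  ##.|#  b6=1 t=1,i=2
  #.#|.  b5=0 t=0,i=4
  #..|.  b4=0 t=0,i=0
  .##|.  b3=0 t=1,i=1
  .#.|.  b2=0 t=0,i=3
  ..#|#  b1=1 t=0,i=2
  ...|#  b0=1 t=0,i=1
  bits 01000011 = 67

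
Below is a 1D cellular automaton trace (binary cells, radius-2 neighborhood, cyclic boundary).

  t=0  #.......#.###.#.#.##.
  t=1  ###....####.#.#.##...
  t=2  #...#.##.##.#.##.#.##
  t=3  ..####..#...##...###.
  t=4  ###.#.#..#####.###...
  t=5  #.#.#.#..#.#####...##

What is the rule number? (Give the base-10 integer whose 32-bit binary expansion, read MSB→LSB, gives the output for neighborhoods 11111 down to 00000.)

  nb #####: next=#  (t=4,i=11, bit31=1)
  nb ####.: next=#  (t=1,i=9, bit30=1)
  nb ###.#: next=#  (t=0,i=12, bit29=1)
  nb ###..: next=.  (t=1,i=2, bit28=0)
  nb ##.##: next=#  (t=2,i=8, bit27=1)
  nb ##.#.: next=.  (t=0,i=13, bit26=0)
  nb ##..#: next=#  (t=3,i=6, bit25=1)
  nb ##...: next=.  (t=1,i=3, bit24=0)
  nb #.###: next=#  (t=0,i=10, bit23=1)
  nb #.##.: next=.  (t=0,i=18, bit22=0)
  nb #.#.#: next=#  (t=0,i=14, bit21=1)
  nb #.#..: next=#  (t=0,i=0, bit20=1)
  nb #..##: next=.  (t=4,i=8, bit19=0)
  nb #..#.: next=.  (t=3,i=7, bit18=0)
  nb #...#: next=#  (t=1,i=19, bit17=1)
  nb #....: next=#  (t=0,i=2, bit16=1)
  nb .####: next=.  (t=1,i=8, bit15=0)
  nb .###.: next=.  (t=0,i=11, bit14=0)
  nb .##.#: next=.  (t=0,i=19, bit13=0)
  nb .##..: next=#  (t=1,i=17, bit12=1)
  nb .#.##: next=#  (t=0,i=9, bit11=1)
  nb .#.#.: next=.  (t=0,i=15, bit10=0)
  nb .#..#: next=.  (t=4,i=7, bit9=0)
  nb .#...: next=#  (t=0,i=1, bit8=1)
  nb ..###: next=#  (t=1,i=0, bit7=1)
  nb ..##.: next=#  (t=3,i=12, bit6=1)
  nb ..#.#: next=#  (t=0,i=8, bit5=1)
  nb ..#..: next=.  (t=3,i=8, bit4=0)
  nb ...##: next=#  (t=1,i=6, bit3=1)
  nb ...#.: next=#  (t=0,i=7, bit2=1)
  nb ....#: next=.  (t=0,i=6, bit1=0)
  nb .....: next=.  (t=0,i=3, bit0=0)
  bits 11101010101100110001100111101100 = 3937606124

3937606124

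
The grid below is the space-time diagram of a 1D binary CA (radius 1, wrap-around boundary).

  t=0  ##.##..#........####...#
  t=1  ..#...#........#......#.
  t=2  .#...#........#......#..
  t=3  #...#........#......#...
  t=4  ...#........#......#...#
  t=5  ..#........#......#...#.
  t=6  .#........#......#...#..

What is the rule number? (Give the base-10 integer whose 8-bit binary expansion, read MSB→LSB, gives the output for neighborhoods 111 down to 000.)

34

  ###|.  b7=0 t=0,i=0
  ##.|.  b6=0 t=0,i=1
  #.#|#  b5=1 t=0,i=2
  #..|.  b4=0 t=0,i=5
  .##|.  b3=0 t=0,i=3
  .#.|.  b2=0 t=0,i=7
  ..#|#  b1=1 t=0,i=6
  ...|.  b0=0 t=0,i=9
  bits 00100010 = 34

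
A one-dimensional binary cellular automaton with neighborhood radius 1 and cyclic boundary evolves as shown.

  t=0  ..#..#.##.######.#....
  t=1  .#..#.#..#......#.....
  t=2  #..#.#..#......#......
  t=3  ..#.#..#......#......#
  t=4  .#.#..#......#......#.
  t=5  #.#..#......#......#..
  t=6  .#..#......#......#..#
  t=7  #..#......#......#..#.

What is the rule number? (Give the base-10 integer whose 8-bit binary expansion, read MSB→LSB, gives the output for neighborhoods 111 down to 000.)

  [7] ### => .  t=0,i=11
  [6] ##. => .  t=0,i=8
  [5] #.# => #  t=0,i=6
  [4] #.. => .  t=0,i=3
  [3] .## => .  t=0,i=7
  [2] .#. => .  t=0,i=2
  [1] ..# => #  t=0,i=1
  [0] ... => .  t=0,i=0
  bits 00100010 = 34

34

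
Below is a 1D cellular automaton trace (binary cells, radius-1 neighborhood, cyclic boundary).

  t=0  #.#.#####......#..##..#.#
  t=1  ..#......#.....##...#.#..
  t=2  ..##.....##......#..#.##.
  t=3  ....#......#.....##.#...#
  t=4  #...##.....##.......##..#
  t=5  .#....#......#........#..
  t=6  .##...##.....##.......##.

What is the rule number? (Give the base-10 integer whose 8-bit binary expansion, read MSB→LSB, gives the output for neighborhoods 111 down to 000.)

20

  nb ###: next=.  (t=0,i=5, bit7=0)
  nb ##.: next=.  (t=0,i=0, bit6=0)
  nb #.#: next=.  (t=0,i=1, bit5=0)
  nb #..: next=#  (t=0,i=9, bit4=1)
  nb .##: next=.  (t=0,i=4, bit3=0)
  nb .#.: next=#  (t=0,i=2, bit2=1)
  nb ..#: next=.  (t=0,i=14, bit1=0)
  nb ...: next=.  (t=0,i=10, bit0=0)
  bits 00010100 = 20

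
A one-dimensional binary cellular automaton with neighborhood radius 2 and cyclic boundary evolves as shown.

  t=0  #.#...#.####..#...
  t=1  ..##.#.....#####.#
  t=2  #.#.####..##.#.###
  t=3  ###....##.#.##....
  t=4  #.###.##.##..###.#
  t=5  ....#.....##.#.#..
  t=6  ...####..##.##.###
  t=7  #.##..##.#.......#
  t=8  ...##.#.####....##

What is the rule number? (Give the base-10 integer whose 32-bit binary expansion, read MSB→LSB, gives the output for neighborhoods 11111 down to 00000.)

  #####|#  b31=1 t=1,i=13
  ####.|.  b30=0 t=0,i=10
  ###.#|#  b29=1 t=1,i=15
  ###..|#  b28=1 t=0,i=11
  ##.##|.  b27=0 t=4,i=1
  ##.#.|#  b26=1 t=1,i=4
  ##..#|#  b25=1 t=0,i=12
  ##...|#  b24=1 t=3,i=3
  #.###|.  b23=0 t=0,i=8
  #.##.|.  b22=0 t=3,i=12
  #.#.#|#  b21=1 t=2,i=2
  #.#..|#  b20=1 t=0,i=2
  #..##|.  b19=0 t=1,i=1
  #..#.|#  b18=1 t=0,i=13
  #...#|.  b17=0 t=0,i=4
  #....|#  b16=1 t=1,i=7
  .####|.  b15=0 t=0,i=9
  .###.|.  b14=0 t=3,i=1
  .##.#|.  b13=0 t=1,i=3
  .##..|#  b12=1 t=3,i=13
  .#.##|.  b11=0 t=0,i=7
  .#.#.|.  b10=0 t=0,i=1
  .#..#|#  b9=1 t=1,i=0
  .#...|#  b8=1 t=0,i=3
  ..###|#  b7=1 t=1,i=11
  ..##.|#  b6=1 t=1,i=2
  ..#.#|.  b5=0 t=0,i=0
  ..#..|#  b4=1 t=0,i=14
  ...##|#  b3=1 t=1,i=10
  ...#.|#  b2=1 t=0,i=5
  ....#|.  b1=0 t=1,i=9
  .....|.  b0=0 t=1,i=8
  bits 10110111001101010001001111011100 = 3073709020

3073709020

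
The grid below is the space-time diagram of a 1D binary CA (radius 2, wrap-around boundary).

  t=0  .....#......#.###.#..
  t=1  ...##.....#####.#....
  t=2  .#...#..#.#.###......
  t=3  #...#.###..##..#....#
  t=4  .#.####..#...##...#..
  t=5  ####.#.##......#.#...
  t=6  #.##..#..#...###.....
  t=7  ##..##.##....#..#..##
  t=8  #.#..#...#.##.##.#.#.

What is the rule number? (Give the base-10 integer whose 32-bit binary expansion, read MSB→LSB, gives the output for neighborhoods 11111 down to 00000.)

3817089702

  [31] ##### => #  t=1,i=12
  [30] ####. => #  t=1,i=13
  [29] ###.# => #  t=0,i=16
  [28] ###.. => .  t=2,i=14
  [27] ##.## => .  t=7,i=6
  [26] ##.#. => .  t=0,i=17
  [25] ##..# => #  t=3,i=9
  [24] ##... => #  t=1,i=5
  [23] #.### => #  t=0,i=14
  [22] #.##. => .  t=5,i=7
  [21] #.#.# => .  t=2,i=10
  [20] #.#.. => .  t=0,i=18
  [19] #..## => .  t=3,i=10
  [18] #..#. => #  t=2,i=7
  [17] #...# => .  t=2,i=3
  [16] #.... => .  t=0,i=7
  [15] .#### => .  t=1,i=11
  [14] .###. => .  t=0,i=15
  [13] .##.# => #  t=7,i=5
  [12] .##.. => .  t=1,i=4
  [11] .#.## => #  t=0,i=13
  [10] .#.#. => .  t=2,i=9
  [9] .#..# => #  t=2,i=6
  [8] .#... => .  t=0,i=6
  [7] ..### => #  t=1,i=10
  [6] ..##. => .  t=1,i=3
  [5] ..#.# => #  t=0,i=12
  [4] ..#.. => .  t=0,i=5
  [3] ...## => .  t=1,i=2
  [2] ...#. => #  t=0,i=4
  [1] ....# => #  t=0,i=3
  [0] ..... => .  t=0,i=0
  bits 11100011100001000010101010100110 = 3817089702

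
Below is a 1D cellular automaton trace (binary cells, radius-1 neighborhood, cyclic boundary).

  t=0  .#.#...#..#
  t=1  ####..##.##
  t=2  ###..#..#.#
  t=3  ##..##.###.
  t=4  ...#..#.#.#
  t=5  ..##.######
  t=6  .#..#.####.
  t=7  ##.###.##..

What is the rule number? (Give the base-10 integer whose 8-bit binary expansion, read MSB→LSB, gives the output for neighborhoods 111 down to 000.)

  ###|#  b7=1 t=1,i=0
  ##.|.  b6=0 t=1,i=3
  #.#|#  b5=1 t=0,i=0
  #..|.  b4=0 t=0,i=4
  .##|.  b3=0 t=1,i=6
  .#.|#  b2=1 t=0,i=1
  ..#|#  b1=1 t=0,i=6
  ...|.  b0=0 t=0,i=5
  bits 10100110 = 166

166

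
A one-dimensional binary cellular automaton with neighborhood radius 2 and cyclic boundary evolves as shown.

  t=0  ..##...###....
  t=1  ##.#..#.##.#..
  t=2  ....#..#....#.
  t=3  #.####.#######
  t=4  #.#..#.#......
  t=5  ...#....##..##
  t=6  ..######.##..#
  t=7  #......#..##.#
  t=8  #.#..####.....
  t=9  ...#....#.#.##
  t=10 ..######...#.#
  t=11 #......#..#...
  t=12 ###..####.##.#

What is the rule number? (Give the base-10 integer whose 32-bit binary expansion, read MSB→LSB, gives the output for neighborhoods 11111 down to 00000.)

847338270

  nb #####: next=.  (t=3,i=9, bit31=0)
  nb ####.: next=.  (t=3,i=4, bit30=0)
  nb ###.#: next=#  (t=3,i=0, bit29=1)
  nb ###..: next=#  (t=0,i=9, bit28=1)
  nb ##.##: next=.  (t=3,i=1, bit27=0)
  nb ##.#.: next=.  (t=1,i=2, bit26=0)
  nb ##..#: next=#  (t=5,i=10, bit25=1)
  nb ##...: next=.  (t=0,i=4, bit24=0)
  nb #.###: next=#  (t=3,i=2, bit23=1)
  nb #.##.: next=.  (t=1,i=8, bit22=0)
  nb #.#.#: next=.  (t=9,i=10, bit21=0)
  nb #.#..: next=.  (t=1,i=3, bit20=0)
  nb #..##: next=.  (t=1,i=13, bit19=0)
  nb #..#.: next=.  (t=1,i=5, bit18=0)
  nb #...#: next=.  (t=0,i=5, bit17=0)
  nb #....: next=#  (t=0,i=11, bit16=1)
  nb .####: next=.  (t=3,i=3, bit15=0)
  nb .###.: next=#  (t=0,i=8, bit14=1)
  nb .##.#: next=.  (t=1,i=1, bit13=0)
  nb .##..: next=#  (t=0,i=3, bit12=1)
  nb .#.##: next=#  (t=1,i=7, bit11=1)
  nb .#.#.: next=.  (t=4,i=1, bit10=0)
  nb .#..#: next=#  (t=1,i=4, bit9=1)
  nb .#...: next=#  (t=2,i=8, bit8=1)
  nb ..###: next=.  (t=0,i=7, bit7=0)
  nb ..##.: next=.  (t=0,i=2, bit6=0)
  nb ..#.#: next=.  (t=1,i=6, bit5=0)
  nb ..#..: next=#  (t=2,i=4, bit4=1)
  nb ...##: next=#  (t=0,i=1, bit3=1)
  nb ...#.: next=#  (t=2,i=3, bit2=1)
  nb ....#: next=#  (t=0,i=0, bit1=1)
  nb .....: next=.  (t=0,i=12, bit0=0)
  bits 00110010100000010101101100011110 = 847338270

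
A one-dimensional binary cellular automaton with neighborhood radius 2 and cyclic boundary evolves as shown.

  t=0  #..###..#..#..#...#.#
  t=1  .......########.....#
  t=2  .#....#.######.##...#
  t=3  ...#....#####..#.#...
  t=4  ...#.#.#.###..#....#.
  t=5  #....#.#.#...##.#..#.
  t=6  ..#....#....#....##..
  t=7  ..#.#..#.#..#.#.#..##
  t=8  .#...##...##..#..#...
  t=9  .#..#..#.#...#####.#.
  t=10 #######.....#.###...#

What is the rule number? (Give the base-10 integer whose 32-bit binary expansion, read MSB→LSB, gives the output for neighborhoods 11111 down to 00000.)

  ##### -> #   bit 31 = 1  t=1,i=9
  ####. -> #   bit 30 = 1  t=1,i=13
  ###.# -> .   bit 29 = 0  t=2,i=13
  ###.. -> .   bit 28 = 0  t=0,i=5
  ##.## -> .   bit 27 = 0  t=2,i=14
  ##.#. -> .   bit 26 = 0  t=5,i=15
  ##..# -> .   bit 25 = 0  t=0,i=1
  ##... -> #   bit 24 = 1  t=1,i=15
  #.### -> #   bit 23 = 1  t=2,i=8
  #.##. -> #   bit 22 = 1  t=0,i=20
  #.#.# -> #   bit 21 = 1  t=4,i=5
  #.#.. -> .   bit 20 = 0  t=2,i=1
  #..## -> .   bit 19 = 0  t=0,i=2
  #..#. -> #   bit 18 = 1  t=0,i=7
  #...# -> .   bit 17 = 0  t=0,i=16
  #.... -> #   bit 16 = 1  t=1,i=1
  .#### -> #   bit 15 = 1  t=1,i=8
  .###. -> .   bit 14 = 0  t=0,i=4
  .##.# -> .   bit 13 = 0  t=5,i=14
  .##.. -> .   bit 12 = 0  t=0,i=0
  .#.## -> .   bit 11 = 0  t=0,i=19
  .#.#. -> .   bit 10 = 0  t=2,i=0
  .#..# -> #   bit 9 = 1  t=0,i=9
  .#... -> .   bit 8 = 0  t=0,i=15
  ..### -> .   bit 7 = 0  t=0,i=3
  ..##. -> .   bit 6 = 0  t=5,i=13
  ..#.# -> .   bit 5 = 0  t=0,i=18
  ..#.. -> #   bit 4 = 1  t=0,i=8
  ...## -> #   bit 3 = 1  t=1,i=6
  ...#. -> .   bit 2 = 0  t=0,i=17
  ....# -> .   bit 1 = 0  t=1,i=5
  ..... -> .   bit 0 = 0  t=1,i=2
  bits 11000001111001011000001000011000 = 3253043736

3253043736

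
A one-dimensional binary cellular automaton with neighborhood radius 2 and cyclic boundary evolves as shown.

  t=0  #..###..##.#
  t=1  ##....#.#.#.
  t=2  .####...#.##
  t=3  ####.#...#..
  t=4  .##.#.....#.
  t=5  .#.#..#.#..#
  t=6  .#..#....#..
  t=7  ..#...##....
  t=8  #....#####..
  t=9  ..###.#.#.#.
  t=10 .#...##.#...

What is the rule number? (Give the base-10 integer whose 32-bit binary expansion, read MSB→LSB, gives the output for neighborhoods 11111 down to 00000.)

1335990858

  ##### -> .   bit 31 = 0  t=8,i=7
  ####. -> #   bit 30 = 1  t=2,i=3
  ###.# -> .   bit 29 = 0  t=3,i=3
  ###.. -> .   bit 28 = 0  t=0,i=5
  ##.## -> #   bit 27 = 1  t=0,i=10
  ##.#. -> #   bit 26 = 1  t=3,i=4
  ##..# -> #   bit 25 = 1  t=0,i=1
  ##... -> #   bit 24 = 1  t=1,i=2
  #.### -> #   bit 23 = 1  t=2,i=1
  #.##. -> .   bit 22 = 0  t=0,i=11
  #.#.# -> #   bit 21 = 1  t=1,i=8
  #.#.. -> .   bit 20 = 0  t=3,i=5
  #..## -> .   bit 19 = 0  t=0,i=2
  #..#. -> .   bit 18 = 0  t=5,i=5
  #...# -> .   bit 17 = 0  t=2,i=6
  #.... -> #   bit 16 = 1  t=1,i=3
  .#### -> #   bit 15 = 1  t=2,i=2
  .###. -> .   bit 14 = 0  t=0,i=4
  .##.# -> .   bit 13 = 0  t=0,i=9
  .##.. -> #   bit 12 = 1  t=0,i=0
  .#.## -> #   bit 11 = 1  t=1,i=11
  .#.#. -> .   bit 10 = 0  t=1,i=7
  .#..# -> #   bit 9 = 1  t=3,i=10
  .#... -> .   bit 8 = 0  t=3,i=6
  ..### -> .   bit 7 = 0  t=0,i=3
  ..##. -> #   bit 6 = 1  t=0,i=8
  ..#.# -> .   bit 5 = 0  t=1,i=6
  ..#.. -> .   bit 4 = 0  t=3,i=9
  ...## -> #   bit 3 = 1  t=7,i=5
  ...#. -> .   bit 2 = 0  t=1,i=5
  ....# -> #   bit 1 = 1  t=1,i=4
  ..... -> .   bit 0 = 0  t=4,i=7
  bits 01001111101000011001101001001010 = 1335990858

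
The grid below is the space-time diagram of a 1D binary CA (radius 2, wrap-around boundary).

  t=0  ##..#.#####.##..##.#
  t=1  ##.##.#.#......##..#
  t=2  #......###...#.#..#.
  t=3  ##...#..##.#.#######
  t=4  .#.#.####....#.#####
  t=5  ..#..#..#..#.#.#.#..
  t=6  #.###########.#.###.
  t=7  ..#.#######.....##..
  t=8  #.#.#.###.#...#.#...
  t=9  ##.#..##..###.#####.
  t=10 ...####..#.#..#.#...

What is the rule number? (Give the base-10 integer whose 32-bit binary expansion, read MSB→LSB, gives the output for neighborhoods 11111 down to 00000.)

2426292082

  #####|#  b31=1 t=0,i=8
  ####.|.  b30=0 t=0,i=9
  ###.#|.  b29=0 t=0,i=10
  ###..|#  b28=1 t=0,i=1
  ##.##|.  b27=0 t=0,i=11
  ##.#.|.  b26=0 t=1,i=5
  ##..#|.  b25=0 t=0,i=2
  ##...|.  b24=0 t=2,i=10
  #.###|#  b23=1 t=0,i=6
  #.##.|.  b22=0 t=0,i=12
  #.#.#|.  b21=0 t=1,i=6
  #.#..|#  b20=1 t=1,i=8
  #..##|#  b19=1 t=0,i=15
  #..#.|#  b18=1 t=0,i=3
  #...#|#  b17=1 t=2,i=11
  #....|.  b16=0 t=1,i=10
  .####|.  b15=0 t=0,i=7
  .###.|#  b14=1 t=0,i=0
  .##.#|.  b13=0 t=0,i=17
  .##..|.  b12=0 t=0,i=13
  .#.##|.  b11=0 t=0,i=5
  .#.#.|#  b10=1 t=1,i=7
  .#..#|#  b9=1 t=2,i=16
  .#...|#  b8=1 t=1,i=9
  ..###|.  b7=0 t=1,i=19
  ..##.|#  b6=1 t=0,i=16
  ..#.#|#  b5=1 t=0,i=4
  ..#..|#  b4=1 t=3,i=5
  ...##|.  b3=0 t=1,i=14
  ...#.|.  b2=0 t=2,i=12
  ....#|#  b1=1 t=1,i=13
  .....|.  b0=0 t=1,i=11
  bits 10010000100111100100011101110010 = 2426292082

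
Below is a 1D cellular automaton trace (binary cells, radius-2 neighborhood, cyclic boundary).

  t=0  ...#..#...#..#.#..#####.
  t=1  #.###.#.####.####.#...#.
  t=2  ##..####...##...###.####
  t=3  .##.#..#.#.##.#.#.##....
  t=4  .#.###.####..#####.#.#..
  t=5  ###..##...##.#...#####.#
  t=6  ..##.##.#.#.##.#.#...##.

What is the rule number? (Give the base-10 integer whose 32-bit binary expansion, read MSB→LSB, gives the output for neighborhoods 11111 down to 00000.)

  [31] ##### => .  t=0,i=20
  [30] ####. => .  t=0,i=21
  [29] ###.# => #  t=1,i=4
  [28] ###.. => #  t=0,i=22
  [27] ##.## => #  t=1,i=12
  [26] ##.#. => #  t=1,i=5
  [25] ##..# => #  t=2,i=2
  [24] ##... => .  t=0,i=23
  [23] #.### => .  t=1,i=2
  [22] #.##. => .  t=3,i=11
  [21] #.#.# => #  t=1,i=0
  [20] #.#.. => #  t=0,i=15
  [19] #..## => .  t=0,i=17
  [18] #..#. => .  t=0,i=5
  [17] #...# => #  t=0,i=8
  [16] #.... => #  t=0,i=0
  [15] .#### => .  t=0,i=19
  [14] .###. => .  t=1,i=3
  [13] .##.# => .  t=3,i=2
  [12] .##.. => #  t=2,i=12
  [11] .#.## => #  t=1,i=1
  [10] .#.#. => #  t=0,i=14
  [9] .#..# => #  t=0,i=4
  [8] .#... => .  t=0,i=7
  [7] ..### => #  t=0,i=18
  [6] ..##. => #  t=2,i=11
  [5] ..#.# => #  t=0,i=13
  [4] ..#.. => #  t=0,i=3
  [3] ...## => .  t=2,i=10
  [2] ...#. => #  t=0,i=2
  [1] ....# => .  t=0,i=1
  [0] ..... => .  t=3,i=22
  bits 00111110001100110001111011110100 = 1043537652

1043537652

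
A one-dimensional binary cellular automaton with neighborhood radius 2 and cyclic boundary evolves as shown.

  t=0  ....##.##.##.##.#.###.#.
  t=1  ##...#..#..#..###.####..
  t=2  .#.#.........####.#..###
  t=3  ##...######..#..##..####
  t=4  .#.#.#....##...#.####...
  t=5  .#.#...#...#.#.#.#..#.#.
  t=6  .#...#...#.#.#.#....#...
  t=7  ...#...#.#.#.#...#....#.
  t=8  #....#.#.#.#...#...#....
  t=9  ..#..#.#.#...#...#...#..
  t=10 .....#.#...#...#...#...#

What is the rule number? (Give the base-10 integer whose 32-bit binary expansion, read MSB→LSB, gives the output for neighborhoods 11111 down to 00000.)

917205153

  #####|.  b31=0 t=3,i=7
  ####.|.  b30=0 t=1,i=20
  ###.#|#  b29=1 t=0,i=20
  ###..|#  b28=1 t=1,i=21
  ##.##|.  b27=0 t=0,i=6
  ##.#.|#  b26=1 t=0,i=15
  ##..#|#  b25=1 t=1,i=22
  ##...|.  b24=0 t=1,i=2
  #.###|#  b23=1 t=0,i=18
  #.##.|.  b22=0 t=0,i=7
  #.#.#|#  b21=1 t=0,i=16
  #.#..|.  b20=0 t=0,i=22
  #..##|#  b19=1 t=1,i=13
  #..#.|.  b18=0 t=1,i=7
  #...#|#  b17=1 t=1,i=3
  #....|#  b16=1 t=0,i=0
  .####|.  b15=0 t=1,i=19
  .###.|#  b14=1 t=0,i=19
  .##.#|#  b13=1 t=0,i=5
  .##..|#  b12=1 t=1,i=1
  .#.##|.  b11=0 t=0,i=17
  .#.#.|.  b10=0 t=2,i=2
  .#..#|.  b9=0 t=1,i=6
  .#...|.  b8=0 t=0,i=23
  ..###|#  b7=1 t=1,i=14
  ..##.|.  b6=0 t=0,i=4
  ..#.#|#  b5=1 t=4,i=1
  ..#..|.  b4=0 t=1,i=5
  ...##|.  b3=0 t=0,i=3
  ...#.|.  b2=0 t=1,i=4
  ....#|.  b1=0 t=0,i=2
  .....|#  b0=1 t=0,i=1
  bits 00110110101010110111000010100001 = 917205153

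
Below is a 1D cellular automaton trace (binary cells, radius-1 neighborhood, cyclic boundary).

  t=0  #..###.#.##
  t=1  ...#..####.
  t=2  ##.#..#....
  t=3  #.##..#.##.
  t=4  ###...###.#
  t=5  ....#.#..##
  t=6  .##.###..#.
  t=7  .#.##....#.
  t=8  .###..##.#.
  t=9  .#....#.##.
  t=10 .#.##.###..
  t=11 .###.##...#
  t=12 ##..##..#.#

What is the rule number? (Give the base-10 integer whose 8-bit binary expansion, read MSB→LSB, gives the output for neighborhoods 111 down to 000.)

45

  ### -> .   bit 7 = 0  t=0,i=4
  ##. -> .   bit 6 = 0  t=0,i=0
  #.# -> #   bit 5 = 1  t=0,i=6
  #.. -> .   bit 4 = 0  t=0,i=1
  .## -> #   bit 3 = 1  t=0,i=3
  .#. -> #   bit 2 = 1  t=0,i=7
  ..# -> .   bit 1 = 0  t=0,i=2
  ... -> #   bit 0 = 1  t=1,i=0
  bits 00101101 = 45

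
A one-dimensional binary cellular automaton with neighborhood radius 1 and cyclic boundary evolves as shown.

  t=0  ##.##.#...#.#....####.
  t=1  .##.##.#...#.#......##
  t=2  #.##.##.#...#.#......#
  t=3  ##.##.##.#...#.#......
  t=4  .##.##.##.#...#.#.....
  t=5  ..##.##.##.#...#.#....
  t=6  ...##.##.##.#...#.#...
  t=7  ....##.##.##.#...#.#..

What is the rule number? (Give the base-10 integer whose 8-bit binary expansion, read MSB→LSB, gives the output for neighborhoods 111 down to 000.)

  ###|.  b7=0 t=0,i=18
  ##.|#  b6=1 t=0,i=1
  #.#|#  b5=1 t=0,i=2
  #..|#  b4=1 t=0,i=7
  .##|.  b3=0 t=0,i=0
  .#.|.  b2=0 t=0,i=6
  ..#|.  b1=0 t=0,i=9
  ...|.  b0=0 t=0,i=8
  bits 01110000 = 112

112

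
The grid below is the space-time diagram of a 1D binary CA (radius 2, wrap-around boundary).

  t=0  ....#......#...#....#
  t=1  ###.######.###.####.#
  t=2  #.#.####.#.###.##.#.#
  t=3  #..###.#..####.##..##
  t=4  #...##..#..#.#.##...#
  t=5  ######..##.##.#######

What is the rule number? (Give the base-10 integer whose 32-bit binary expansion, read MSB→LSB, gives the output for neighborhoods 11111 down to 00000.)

  ##### -> #   bit 31 = 1  t=1,i=6
  ####. -> .   bit 30 = 0  t=1,i=1
  ###.# -> #   bit 29 = 1  t=1,i=2
  ###.. -> #   bit 28 = 1  t=3,i=0
  ##.## -> .   bit 27 = 0  t=1,i=3
  ##.#. -> .   bit 26 = 0  t=2,i=1
  ##..# -> .   bit 25 = 0  t=3,i=1
  ##... -> #   bit 24 = 1  t=4,i=1
  #.### -> #   bit 23 = 1  t=1,i=4
  #.##. -> #   bit 22 = 1  t=2,i=15
  #.#.# -> .   bit 21 = 0  t=2,i=2
  #.#.. -> .   bit 20 = 0  t=3,i=7
  #..## -> .   bit 19 = 0  t=3,i=2
  #..#. -> .   bit 18 = 0  t=4,i=7
  #...# -> #   bit 17 = 1  t=0,i=13
  #.... -> #   bit 16 = 1  t=0,i=1
  .#### -> #   bit 15 = 1  t=1,i=0
  .###. -> #   bit 14 = 1  t=1,i=12
  .##.# -> #   bit 13 = 1  t=2,i=0
  .##.. -> #   bit 12 = 1  t=3,i=16
  .#.## -> #   bit 11 = 1  t=2,i=3
  .#.#. -> #   bit 10 = 1  t=4,i=12
  .#..# -> #   bit 9 = 1  t=3,i=8
  .#... -> #   bit 8 = 1  t=0,i=0
  ..### -> .   bit 7 = 0  t=3,i=3
  ..##. -> #   bit 6 = 1  t=4,i=4
  ..#.# -> #   bit 5 = 1  t=4,i=11
  ..#.. -> #   bit 4 = 1  t=0,i=4
  ...## -> #   bit 3 = 1  t=4,i=3
  ...#. -> .   bit 2 = 0  t=0,i=3
  ....# -> #   bit 1 = 1  t=0,i=2
  ..... -> #   bit 0 = 1  t=0,i=7
  bits 10110001110000111111111101111011 = 2982412155

2982412155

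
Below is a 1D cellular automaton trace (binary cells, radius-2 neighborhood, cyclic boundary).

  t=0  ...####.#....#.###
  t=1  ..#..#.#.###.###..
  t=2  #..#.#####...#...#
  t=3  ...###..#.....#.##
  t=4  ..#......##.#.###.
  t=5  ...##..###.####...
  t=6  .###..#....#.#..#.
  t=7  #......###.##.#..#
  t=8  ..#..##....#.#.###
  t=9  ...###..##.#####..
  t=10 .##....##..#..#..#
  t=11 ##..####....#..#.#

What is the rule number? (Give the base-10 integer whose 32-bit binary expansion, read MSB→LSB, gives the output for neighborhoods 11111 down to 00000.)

1156124522

  [31] ##### => .  t=2,i=7
  [30] ####. => #  t=0,i=5
  [29] ###.# => .  t=0,i=6
  [28] ###.. => .  t=0,i=17
  [27] ##.## => .  t=1,i=12
  [26] ##.#. => #  t=0,i=7
  [25] ##..# => .  t=2,i=1
  [24] ##... => .  t=0,i=0
  [23] #.### => #  t=0,i=15
  [22] #.##. => #  t=3,i=16
  [21] #.#.# => #  t=1,i=7
  [20] #.#.. => .  t=0,i=8
  [19] #..## => #  t=5,i=6
  [18] #..#. => .  t=1,i=4
  [17] #...# => .  t=0,i=1
  [16] #.... => #  t=0,i=10
  [15] .#### => .  t=0,i=4
  [14] .###. => .  t=0,i=16
  [13] .##.# => .  t=4,i=10
  [12] .##.. => .  t=2,i=0
  [11] .#.## => #  t=0,i=14
  [10] .#.#. => #  t=1,i=6
  [9] .#..# => #  t=1,i=3
  [8] .#... => #  t=0,i=9
  [7] ..### => .  t=0,i=3
  [6] ..##. => #  t=2,i=17
  [5] ..#.# => #  t=0,i=13
  [4] ..#.. => .  t=1,i=2
  [3] ...## => #  t=0,i=2
  [2] ...#. => .  t=0,i=12
  [1] ....# => #  t=0,i=11
  [0] ..... => .  t=3,i=11
  bits 01000100111010010000111101101010 = 1156124522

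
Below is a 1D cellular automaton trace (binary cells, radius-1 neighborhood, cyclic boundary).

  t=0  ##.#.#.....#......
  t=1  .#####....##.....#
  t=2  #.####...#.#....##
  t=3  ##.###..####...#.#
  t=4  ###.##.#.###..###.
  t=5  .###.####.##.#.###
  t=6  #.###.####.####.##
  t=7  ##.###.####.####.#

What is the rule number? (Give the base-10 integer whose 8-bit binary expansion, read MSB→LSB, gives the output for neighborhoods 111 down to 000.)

230

  ### -> #   bit 7 = 1  t=1,i=2
  ##. -> #   bit 6 = 1  t=0,i=1
  #.# -> #   bit 5 = 1  t=0,i=2
  #.. -> .   bit 4 = 0  t=0,i=6
  .## -> .   bit 3 = 0  t=0,i=0
  .#. -> #   bit 2 = 1  t=0,i=3
  ..# -> #   bit 1 = 1  t=0,i=10
  ... -> .   bit 0 = 0  t=0,i=7
  bits 11100110 = 230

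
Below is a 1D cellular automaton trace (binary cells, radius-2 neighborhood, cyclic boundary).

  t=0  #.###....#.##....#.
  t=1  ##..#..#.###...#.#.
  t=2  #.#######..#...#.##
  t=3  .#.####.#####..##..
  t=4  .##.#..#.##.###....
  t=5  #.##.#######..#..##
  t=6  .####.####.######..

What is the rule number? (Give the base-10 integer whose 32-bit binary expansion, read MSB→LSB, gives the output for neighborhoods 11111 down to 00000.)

2657921851

  nb #####: next=#  (t=2,i=4, bit31=1)
  nb ####.: next=.  (t=2,i=7, bit30=0)
  nb ###.#: next=.  (t=2,i=0, bit29=0)
  nb ###..: next=#  (t=0,i=4, bit28=1)
  nb ##.##: next=#  (t=2,i=1, bit27=1)
  nb ##.#.: next=#  (t=4,i=3, bit26=1)
  nb ##..#: next=#  (t=1,i=2, bit25=1)
  nb ##...: next=.  (t=0,i=5, bit24=0)
  nb #.###: next=.  (t=0,i=2, bit23=0)
  nb #.##.: next=#  (t=0,i=11, bit22=1)
  nb #.#.#: next=#  (t=0,i=0, bit21=1)
  nb #.#..: next=.  (t=4,i=4, bit20=0)
  nb #..##: next=#  (t=3,i=14, bit19=1)
  nb #..#.: next=#  (t=1,i=3, bit18=1)
  nb #...#: next=.  (t=1,i=13, bit17=0)
  nb #....: next=.  (t=0,i=6, bit16=0)
  nb .####: next=#  (t=2,i=3, bit15=1)
  nb .###.: next=.  (t=0,i=3, bit14=0)
  nb .##.#: next=#  (t=4,i=2, bit13=1)
  nb .##..: next=.  (t=0,i=12, bit12=0)
  nb .#.##: next=#  (t=0,i=1, bit11=1)
  nb .#.#.: next=.  (t=0,i=18, bit10=0)
  nb .#..#: next=#  (t=1,i=5, bit9=1)
  nb .#...: next=#  (t=2,i=12, bit8=1)
  nb ..###: next=.  (t=5,i=17, bit7=0)
  nb ..##.: next=.  (t=3,i=15, bit6=0)
  nb ..#.#: next=#  (t=0,i=9, bit5=1)
  nb ..#..: next=#  (t=1,i=4, bit4=1)
  nb ...##: next=#  (t=4,i=0, bit3=1)
  nb ...#.: next=.  (t=0,i=8, bit2=0)
  nb ....#: next=#  (t=0,i=7, bit1=1)
  nb .....: next=#  (t=4,i=17, bit0=1)
  bits 10011110011011001010101100111011 = 2657921851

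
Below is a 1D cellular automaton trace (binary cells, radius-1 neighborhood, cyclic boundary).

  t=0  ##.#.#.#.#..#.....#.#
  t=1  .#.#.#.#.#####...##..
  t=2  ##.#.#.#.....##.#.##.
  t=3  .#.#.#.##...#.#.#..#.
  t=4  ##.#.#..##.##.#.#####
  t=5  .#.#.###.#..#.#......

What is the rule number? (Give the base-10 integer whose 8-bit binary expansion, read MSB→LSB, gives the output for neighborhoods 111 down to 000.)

  ### -> .   bit 7 = 0  t=0,i=0
  ##. -> #   bit 6 = 1  t=0,i=1
  #.# -> .   bit 5 = 0  t=0,i=2
  #.. -> #   bit 4 = 1  t=0,i=10
  .## -> .   bit 3 = 0  t=0,i=20
  .#. -> #   bit 2 = 1  t=0,i=3
  ..# -> #   bit 1 = 1  t=0,i=11
  ... -> .   bit 0 = 0  t=0,i=14
  bits 01010110 = 86

86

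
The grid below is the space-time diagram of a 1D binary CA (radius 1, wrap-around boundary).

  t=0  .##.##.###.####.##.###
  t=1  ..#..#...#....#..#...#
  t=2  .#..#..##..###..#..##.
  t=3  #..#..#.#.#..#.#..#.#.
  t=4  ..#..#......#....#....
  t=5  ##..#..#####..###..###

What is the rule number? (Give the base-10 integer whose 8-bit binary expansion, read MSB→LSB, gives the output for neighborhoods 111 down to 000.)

67

  ###|.  b7=0 t=0,i=8
  ##.|#  b6=1 t=0,i=2
  #.#|.  b5=0 t=0,i=0
  #..|.  b4=0 t=1,i=0
  .##|.  b3=0 t=0,i=1
  .#.|.  b2=0 t=1,i=2
  ..#|#  b1=1 t=1,i=1
  ...|#  b0=1 t=1,i=7
  bits 01000011 = 67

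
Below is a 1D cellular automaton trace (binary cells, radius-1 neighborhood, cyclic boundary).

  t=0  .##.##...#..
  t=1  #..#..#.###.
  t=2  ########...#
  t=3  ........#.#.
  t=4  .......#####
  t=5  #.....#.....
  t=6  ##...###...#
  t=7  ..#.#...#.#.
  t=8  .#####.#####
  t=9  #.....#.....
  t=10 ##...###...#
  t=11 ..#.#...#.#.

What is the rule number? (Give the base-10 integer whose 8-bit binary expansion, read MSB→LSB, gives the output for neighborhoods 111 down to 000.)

54

  ### -> .   bit 7 = 0  t=1,i=9
  ##. -> .   bit 6 = 0  t=0,i=2
  #.# -> #   bit 5 = 1  t=0,i=3
  #.. -> #   bit 4 = 1  t=0,i=6
  .## -> .   bit 3 = 0  t=0,i=1
  .#. -> #   bit 2 = 1  t=0,i=9
  ..# -> #   bit 1 = 1  t=0,i=0
  ... -> .   bit 0 = 0  t=0,i=7
  bits 00110110 = 54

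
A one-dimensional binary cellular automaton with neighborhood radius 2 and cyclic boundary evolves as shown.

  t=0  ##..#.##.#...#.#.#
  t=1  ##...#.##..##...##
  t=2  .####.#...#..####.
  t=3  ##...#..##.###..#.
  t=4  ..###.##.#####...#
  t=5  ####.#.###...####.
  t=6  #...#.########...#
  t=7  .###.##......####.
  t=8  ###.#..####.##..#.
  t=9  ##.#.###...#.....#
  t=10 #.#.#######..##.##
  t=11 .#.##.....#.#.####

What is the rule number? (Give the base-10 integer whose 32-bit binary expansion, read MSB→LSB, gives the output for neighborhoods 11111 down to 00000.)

  ##### -> .   bit 31 = 0  t=4,i=11
  ####. -> .   bit 30 = 0  t=1,i=0
  ###.# -> .   bit 29 = 0  t=2,i=4
  ###.. -> #   bit 28 = 1  t=0,i=1
  ##.## -> #   bit 27 = 1  t=3,i=10
  ##.#. -> #   bit 26 = 1  t=0,i=8
  ##..# -> .   bit 25 = 0  t=0,i=2
  ##... -> #   bit 24 = 1  t=1,i=2
  #.### -> #   bit 23 = 1  t=0,i=17
  #.##. -> .   bit 22 = 0  t=0,i=6
  #.#.# -> .   bit 21 = 0  t=0,i=15
  #.#.. -> .   bit 20 = 0  t=0,i=9
  #..## -> #   bit 19 = 1  t=1,i=10
  #..#. -> .   bit 18 = 0  t=0,i=3
  #...# -> #   bit 17 = 1  t=0,i=11
  #.... -> #   bit 16 = 1  t=7,i=8
  .#### -> .   bit 15 = 0  t=1,i=17
  .###. -> #   bit 14 = 1  t=0,i=0
  .##.# -> #   bit 13 = 1  t=0,i=7
  .##.. -> .   bit 12 = 0  t=1,i=8
  .#.## -> #   bit 11 = 1  t=0,i=5
  .#.#. -> .   bit 10 = 0  t=0,i=14
  .#..# -> #   bit 9 = 1  t=2,i=11
  .#... -> .   bit 8 = 0  t=0,i=10
  ..### -> #   bit 7 = 1  t=1,i=16
  ..##. -> .   bit 6 = 0  t=1,i=11
  ..#.# -> .   bit 5 = 0  t=0,i=4
  ..#.. -> .   bit 4 = 0  t=2,i=10
  ...## -> #   bit 3 = 1  t=1,i=15
  ...#. -> #   bit 2 = 1  t=0,i=12
  ....# -> .   bit 1 = 0  t=7,i=11
  ..... -> #   bit 0 = 1  t=7,i=9
  bits 00011101100010110110101010001101 = 495676045

495676045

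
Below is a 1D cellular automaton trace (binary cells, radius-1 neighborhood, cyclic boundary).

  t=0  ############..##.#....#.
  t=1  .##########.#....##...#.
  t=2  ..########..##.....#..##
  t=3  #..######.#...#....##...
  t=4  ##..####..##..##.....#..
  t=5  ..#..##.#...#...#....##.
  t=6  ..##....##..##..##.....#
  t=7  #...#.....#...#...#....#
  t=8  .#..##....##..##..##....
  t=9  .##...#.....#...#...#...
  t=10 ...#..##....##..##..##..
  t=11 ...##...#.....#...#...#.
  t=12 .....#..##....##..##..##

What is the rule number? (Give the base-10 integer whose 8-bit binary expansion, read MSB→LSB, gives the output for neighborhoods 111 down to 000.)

148

  ### -> #   bit 7 = 1  t=0,i=1
  ##. -> .   bit 6 = 0  t=0,i=11
  #.# -> .   bit 5 = 0  t=0,i=16
  #.. -> #   bit 4 = 1  t=0,i=12
  .## -> .   bit 3 = 0  t=0,i=0
  .#. -> #   bit 2 = 1  t=0,i=17
  ..# -> .   bit 1 = 0  t=0,i=13
  ... -> .   bit 0 = 0  t=0,i=19
  bits 10010100 = 148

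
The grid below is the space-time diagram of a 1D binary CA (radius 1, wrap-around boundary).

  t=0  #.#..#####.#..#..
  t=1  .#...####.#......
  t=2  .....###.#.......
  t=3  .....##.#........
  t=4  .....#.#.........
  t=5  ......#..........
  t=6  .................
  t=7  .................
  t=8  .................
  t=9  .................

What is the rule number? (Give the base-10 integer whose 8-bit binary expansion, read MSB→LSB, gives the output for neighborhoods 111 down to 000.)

  nb ###: next=#  (t=0,i=6, bit7=1)
  nb ##.: next=.  (t=0,i=9, bit6=0)
  nb #.#: next=#  (t=0,i=1, bit5=1)
  nb #..: next=.  (t=0,i=3, bit4=0)
  nb .##: next=#  (t=0,i=5, bit3=1)
  nb .#.: next=.  (t=0,i=0, bit2=0)
  nb ..#: next=.  (t=0,i=4, bit1=0)
  nb ...: next=.  (t=1,i=3, bit0=0)
  bits 10101000 = 168

168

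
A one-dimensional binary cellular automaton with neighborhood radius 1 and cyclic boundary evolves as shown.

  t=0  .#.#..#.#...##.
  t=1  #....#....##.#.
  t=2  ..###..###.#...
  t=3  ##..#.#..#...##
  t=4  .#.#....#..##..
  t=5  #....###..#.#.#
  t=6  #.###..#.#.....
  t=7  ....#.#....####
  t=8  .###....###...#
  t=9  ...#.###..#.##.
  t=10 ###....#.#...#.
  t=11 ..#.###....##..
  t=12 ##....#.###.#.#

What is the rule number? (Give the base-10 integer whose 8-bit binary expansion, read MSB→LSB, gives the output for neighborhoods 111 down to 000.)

67

  ###|.  b7=0 t=2,i=3
  ##.|#  b6=1 t=0,i=13
  #.#|.  b5=0 t=0,i=2
  #..|.  b4=0 t=0,i=4
  .##|.  b3=0 t=0,i=12
  .#.|.  b2=0 t=0,i=1
  ..#|#  b1=1 t=0,i=0
  ...|#  b0=1 t=0,i=10
  bits 01000011 = 67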